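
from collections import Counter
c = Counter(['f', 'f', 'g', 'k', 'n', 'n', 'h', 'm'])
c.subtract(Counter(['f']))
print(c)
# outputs Counter({'n': 2, 'f': 1, 'g': 1, 'k': 1, 'h': 1, 'm': 1})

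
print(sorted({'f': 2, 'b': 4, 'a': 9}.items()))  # [('a', 9), ('b', 4), ('f', 2)]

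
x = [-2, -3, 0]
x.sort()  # [-3, -2, 0]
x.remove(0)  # [-3, -2]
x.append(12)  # [-3, -2, 12]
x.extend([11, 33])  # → [-3, -2, 12, 11, 33]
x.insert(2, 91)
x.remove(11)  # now [-3, -2, 91, 12, 33]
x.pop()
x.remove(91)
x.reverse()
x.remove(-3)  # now [12, -2]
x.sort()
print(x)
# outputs [-2, 12]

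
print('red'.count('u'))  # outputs 0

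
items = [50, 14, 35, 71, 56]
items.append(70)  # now [50, 14, 35, 71, 56, 70]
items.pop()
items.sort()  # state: [14, 35, 50, 56, 71]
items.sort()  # [14, 35, 50, 56, 71]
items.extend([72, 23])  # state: [14, 35, 50, 56, 71, 72, 23]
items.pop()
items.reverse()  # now [72, 71, 56, 50, 35, 14]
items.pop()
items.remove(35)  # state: [72, 71, 56, 50]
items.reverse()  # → [50, 56, 71, 72]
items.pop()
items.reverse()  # [71, 56, 50]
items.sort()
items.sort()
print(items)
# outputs [50, 56, 71]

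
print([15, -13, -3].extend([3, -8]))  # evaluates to None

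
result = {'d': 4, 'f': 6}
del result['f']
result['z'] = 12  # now {'d': 4, 'z': 12}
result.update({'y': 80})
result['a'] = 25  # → {'d': 4, 'z': 12, 'y': 80, 'a': 25}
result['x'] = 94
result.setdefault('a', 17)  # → 25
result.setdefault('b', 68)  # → 68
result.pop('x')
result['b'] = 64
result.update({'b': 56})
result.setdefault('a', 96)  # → 25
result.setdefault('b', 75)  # 56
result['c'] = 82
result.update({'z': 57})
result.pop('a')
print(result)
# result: {'d': 4, 'z': 57, 'y': 80, 'b': 56, 'c': 82}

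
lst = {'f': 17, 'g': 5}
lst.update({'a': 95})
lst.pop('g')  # 5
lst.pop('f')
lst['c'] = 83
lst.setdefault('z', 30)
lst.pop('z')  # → 30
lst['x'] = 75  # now {'a': 95, 'c': 83, 'x': 75}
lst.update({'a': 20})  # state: {'a': 20, 'c': 83, 'x': 75}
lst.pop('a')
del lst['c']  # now {'x': 75}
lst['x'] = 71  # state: {'x': 71}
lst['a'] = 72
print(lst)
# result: {'x': 71, 'a': 72}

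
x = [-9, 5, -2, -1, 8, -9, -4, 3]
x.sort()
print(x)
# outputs [-9, -9, -4, -2, -1, 3, 5, 8]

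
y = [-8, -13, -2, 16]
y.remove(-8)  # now [-13, -2, 16]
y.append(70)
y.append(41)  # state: [-13, -2, 16, 70, 41]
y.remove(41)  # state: [-13, -2, 16, 70]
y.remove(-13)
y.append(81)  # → [-2, 16, 70, 81]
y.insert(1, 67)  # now [-2, 67, 16, 70, 81]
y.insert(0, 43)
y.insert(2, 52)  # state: [43, -2, 52, 67, 16, 70, 81]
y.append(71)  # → [43, -2, 52, 67, 16, 70, 81, 71]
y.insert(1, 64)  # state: [43, 64, -2, 52, 67, 16, 70, 81, 71]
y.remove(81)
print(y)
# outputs [43, 64, -2, 52, 67, 16, 70, 71]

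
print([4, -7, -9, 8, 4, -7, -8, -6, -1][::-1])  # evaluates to [-1, -6, -8, -7, 4, 8, -9, -7, 4]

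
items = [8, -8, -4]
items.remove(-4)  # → [8, -8]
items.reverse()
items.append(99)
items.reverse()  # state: [99, 8, -8]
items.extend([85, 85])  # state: [99, 8, -8, 85, 85]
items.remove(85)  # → [99, 8, -8, 85]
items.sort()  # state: [-8, 8, 85, 99]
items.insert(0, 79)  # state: [79, -8, 8, 85, 99]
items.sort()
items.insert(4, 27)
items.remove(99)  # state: [-8, 8, 79, 85, 27]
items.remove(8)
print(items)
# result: [-8, 79, 85, 27]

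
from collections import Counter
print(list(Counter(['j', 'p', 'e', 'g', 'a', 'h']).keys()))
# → ['j', 'p', 'e', 'g', 'a', 'h']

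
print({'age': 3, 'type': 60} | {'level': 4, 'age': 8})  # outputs {'age': 8, 'type': 60, 'level': 4}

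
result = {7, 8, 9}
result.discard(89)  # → {7, 8, 9}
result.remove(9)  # {7, 8}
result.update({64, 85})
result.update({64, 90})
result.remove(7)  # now {8, 64, 85, 90}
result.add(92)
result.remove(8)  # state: {64, 85, 90, 92}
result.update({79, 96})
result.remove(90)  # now {64, 79, 85, 92, 96}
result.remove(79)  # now {64, 85, 92, 96}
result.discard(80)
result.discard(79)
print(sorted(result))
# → [64, 85, 92, 96]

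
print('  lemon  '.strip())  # lemon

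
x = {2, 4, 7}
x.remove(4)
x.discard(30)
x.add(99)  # {2, 7, 99}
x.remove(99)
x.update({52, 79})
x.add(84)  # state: {2, 7, 52, 79, 84}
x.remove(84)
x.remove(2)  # {7, 52, 79}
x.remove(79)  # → {7, 52}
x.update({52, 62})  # {7, 52, 62}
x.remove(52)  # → {7, 62}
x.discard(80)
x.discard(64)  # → {7, 62}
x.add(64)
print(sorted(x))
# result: [7, 62, 64]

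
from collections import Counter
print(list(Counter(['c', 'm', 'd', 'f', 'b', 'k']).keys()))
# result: ['c', 'm', 'd', 'f', 'b', 'k']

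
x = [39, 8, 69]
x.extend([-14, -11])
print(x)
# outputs [39, 8, 69, -14, -11]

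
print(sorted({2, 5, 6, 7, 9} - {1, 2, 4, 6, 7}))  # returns [5, 9]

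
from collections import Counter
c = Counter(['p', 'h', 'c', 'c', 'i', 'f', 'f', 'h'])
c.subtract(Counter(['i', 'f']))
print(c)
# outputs Counter({'h': 2, 'c': 2, 'p': 1, 'f': 1, 'i': 0})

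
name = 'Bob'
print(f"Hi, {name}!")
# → Hi, Bob!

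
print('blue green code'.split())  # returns ['blue', 'green', 'code']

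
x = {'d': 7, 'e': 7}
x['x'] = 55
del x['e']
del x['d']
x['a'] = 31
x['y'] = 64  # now {'x': 55, 'a': 31, 'y': 64}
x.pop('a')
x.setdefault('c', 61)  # 61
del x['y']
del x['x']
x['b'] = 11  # {'c': 61, 'b': 11}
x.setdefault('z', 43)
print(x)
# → {'c': 61, 'b': 11, 'z': 43}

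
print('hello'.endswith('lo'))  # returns True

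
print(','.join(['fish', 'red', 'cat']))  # fish,red,cat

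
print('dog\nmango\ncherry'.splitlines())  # ['dog', 'mango', 'cherry']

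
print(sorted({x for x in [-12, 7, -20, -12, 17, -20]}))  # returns [-20, -12, 7, 17]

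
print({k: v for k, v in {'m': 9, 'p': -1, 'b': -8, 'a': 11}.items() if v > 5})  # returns {'m': 9, 'a': 11}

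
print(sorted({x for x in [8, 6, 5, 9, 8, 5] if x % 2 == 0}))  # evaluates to [6, 8]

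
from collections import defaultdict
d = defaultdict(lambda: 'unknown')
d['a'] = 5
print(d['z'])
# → unknown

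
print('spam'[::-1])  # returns maps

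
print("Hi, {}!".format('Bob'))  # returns Hi, Bob!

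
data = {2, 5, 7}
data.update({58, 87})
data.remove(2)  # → {5, 7, 58, 87}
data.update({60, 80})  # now {5, 7, 58, 60, 80, 87}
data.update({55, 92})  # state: {5, 7, 55, 58, 60, 80, 87, 92}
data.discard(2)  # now {5, 7, 55, 58, 60, 80, 87, 92}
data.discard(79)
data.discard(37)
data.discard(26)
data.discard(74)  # {5, 7, 55, 58, 60, 80, 87, 92}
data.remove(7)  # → {5, 55, 58, 60, 80, 87, 92}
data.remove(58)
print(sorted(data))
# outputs [5, 55, 60, 80, 87, 92]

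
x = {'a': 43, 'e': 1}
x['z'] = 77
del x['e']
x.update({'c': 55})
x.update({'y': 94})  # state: {'a': 43, 'z': 77, 'c': 55, 'y': 94}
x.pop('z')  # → 77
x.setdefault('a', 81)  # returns 43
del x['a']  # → {'c': 55, 'y': 94}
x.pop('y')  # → 94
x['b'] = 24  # {'c': 55, 'b': 24}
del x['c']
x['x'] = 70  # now {'b': 24, 'x': 70}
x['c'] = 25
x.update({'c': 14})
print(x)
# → {'b': 24, 'x': 70, 'c': 14}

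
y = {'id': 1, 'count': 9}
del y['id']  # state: {'count': 9}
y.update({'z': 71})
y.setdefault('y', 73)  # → 73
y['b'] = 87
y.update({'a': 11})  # {'count': 9, 'z': 71, 'y': 73, 'b': 87, 'a': 11}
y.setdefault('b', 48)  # 87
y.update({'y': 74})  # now {'count': 9, 'z': 71, 'y': 74, 'b': 87, 'a': 11}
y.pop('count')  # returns 9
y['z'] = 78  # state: {'z': 78, 'y': 74, 'b': 87, 'a': 11}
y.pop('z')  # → 78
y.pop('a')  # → 11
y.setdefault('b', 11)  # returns 87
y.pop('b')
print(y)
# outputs {'y': 74}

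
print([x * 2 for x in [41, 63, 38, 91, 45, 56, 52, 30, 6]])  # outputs [82, 126, 76, 182, 90, 112, 104, 60, 12]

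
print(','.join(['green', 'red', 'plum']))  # green,red,plum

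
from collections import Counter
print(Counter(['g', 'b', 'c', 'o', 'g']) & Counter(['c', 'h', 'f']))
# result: Counter({'c': 1})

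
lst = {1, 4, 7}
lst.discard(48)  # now {1, 4, 7}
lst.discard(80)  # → {1, 4, 7}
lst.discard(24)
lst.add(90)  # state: {1, 4, 7, 90}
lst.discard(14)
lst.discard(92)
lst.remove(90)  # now {1, 4, 7}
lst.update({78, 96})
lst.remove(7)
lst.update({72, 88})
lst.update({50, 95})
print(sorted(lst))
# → [1, 4, 50, 72, 78, 88, 95, 96]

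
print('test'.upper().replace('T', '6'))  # 6ES6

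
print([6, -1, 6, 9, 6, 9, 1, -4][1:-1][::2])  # [-1, 9, 9]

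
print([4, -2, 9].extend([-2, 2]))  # None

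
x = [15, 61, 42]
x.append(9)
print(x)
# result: [15, 61, 42, 9]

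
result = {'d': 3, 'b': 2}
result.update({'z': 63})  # {'d': 3, 'b': 2, 'z': 63}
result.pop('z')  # 63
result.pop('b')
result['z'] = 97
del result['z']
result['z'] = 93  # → {'d': 3, 'z': 93}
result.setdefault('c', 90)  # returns 90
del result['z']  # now {'d': 3, 'c': 90}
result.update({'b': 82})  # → {'d': 3, 'c': 90, 'b': 82}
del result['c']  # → {'d': 3, 'b': 82}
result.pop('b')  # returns 82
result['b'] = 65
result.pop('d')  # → 3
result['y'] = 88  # {'b': 65, 'y': 88}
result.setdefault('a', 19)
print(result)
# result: {'b': 65, 'y': 88, 'a': 19}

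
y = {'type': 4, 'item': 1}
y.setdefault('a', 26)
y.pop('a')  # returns 26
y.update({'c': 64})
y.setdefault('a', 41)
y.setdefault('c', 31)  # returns 64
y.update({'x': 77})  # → {'type': 4, 'item': 1, 'c': 64, 'a': 41, 'x': 77}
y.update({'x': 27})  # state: {'type': 4, 'item': 1, 'c': 64, 'a': 41, 'x': 27}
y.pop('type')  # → 4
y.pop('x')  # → 27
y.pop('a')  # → 41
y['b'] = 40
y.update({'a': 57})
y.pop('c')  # 64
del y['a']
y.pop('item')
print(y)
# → {'b': 40}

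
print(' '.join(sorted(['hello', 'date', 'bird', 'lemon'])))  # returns bird date hello lemon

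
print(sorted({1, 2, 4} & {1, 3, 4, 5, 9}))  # [1, 4]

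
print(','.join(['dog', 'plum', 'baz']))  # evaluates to dog,plum,baz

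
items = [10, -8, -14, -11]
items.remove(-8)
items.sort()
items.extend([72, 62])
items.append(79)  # [-14, -11, 10, 72, 62, 79]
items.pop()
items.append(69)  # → [-14, -11, 10, 72, 62, 69]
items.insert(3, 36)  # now [-14, -11, 10, 36, 72, 62, 69]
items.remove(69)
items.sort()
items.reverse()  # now [72, 62, 36, 10, -11, -14]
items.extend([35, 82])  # [72, 62, 36, 10, -11, -14, 35, 82]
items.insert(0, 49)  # [49, 72, 62, 36, 10, -11, -14, 35, 82]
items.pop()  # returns 82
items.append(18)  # [49, 72, 62, 36, 10, -11, -14, 35, 18]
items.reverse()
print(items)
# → [18, 35, -14, -11, 10, 36, 62, 72, 49]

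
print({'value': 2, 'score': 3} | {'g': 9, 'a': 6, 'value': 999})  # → {'value': 999, 'score': 3, 'g': 9, 'a': 6}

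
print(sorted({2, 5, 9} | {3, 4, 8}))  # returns [2, 3, 4, 5, 8, 9]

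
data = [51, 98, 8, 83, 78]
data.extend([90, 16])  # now [51, 98, 8, 83, 78, 90, 16]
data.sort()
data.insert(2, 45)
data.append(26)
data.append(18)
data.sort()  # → [8, 16, 18, 26, 45, 51, 78, 83, 90, 98]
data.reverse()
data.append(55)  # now [98, 90, 83, 78, 51, 45, 26, 18, 16, 8, 55]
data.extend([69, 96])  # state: [98, 90, 83, 78, 51, 45, 26, 18, 16, 8, 55, 69, 96]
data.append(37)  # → [98, 90, 83, 78, 51, 45, 26, 18, 16, 8, 55, 69, 96, 37]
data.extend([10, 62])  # [98, 90, 83, 78, 51, 45, 26, 18, 16, 8, 55, 69, 96, 37, 10, 62]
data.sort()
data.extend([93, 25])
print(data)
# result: [8, 10, 16, 18, 26, 37, 45, 51, 55, 62, 69, 78, 83, 90, 96, 98, 93, 25]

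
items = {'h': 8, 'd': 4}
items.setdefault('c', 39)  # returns 39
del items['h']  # {'d': 4, 'c': 39}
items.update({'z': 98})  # {'d': 4, 'c': 39, 'z': 98}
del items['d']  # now {'c': 39, 'z': 98}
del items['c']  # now {'z': 98}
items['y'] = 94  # {'z': 98, 'y': 94}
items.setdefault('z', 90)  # 98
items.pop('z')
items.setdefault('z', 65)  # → 65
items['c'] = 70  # {'y': 94, 'z': 65, 'c': 70}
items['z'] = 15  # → {'y': 94, 'z': 15, 'c': 70}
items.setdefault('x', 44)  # 44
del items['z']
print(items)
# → {'y': 94, 'c': 70, 'x': 44}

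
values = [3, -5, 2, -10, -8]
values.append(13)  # [3, -5, 2, -10, -8, 13]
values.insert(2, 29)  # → [3, -5, 29, 2, -10, -8, 13]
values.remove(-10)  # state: [3, -5, 29, 2, -8, 13]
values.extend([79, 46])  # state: [3, -5, 29, 2, -8, 13, 79, 46]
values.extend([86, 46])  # [3, -5, 29, 2, -8, 13, 79, 46, 86, 46]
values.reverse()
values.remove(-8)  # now [46, 86, 46, 79, 13, 2, 29, -5, 3]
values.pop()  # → 3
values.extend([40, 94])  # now [46, 86, 46, 79, 13, 2, 29, -5, 40, 94]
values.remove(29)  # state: [46, 86, 46, 79, 13, 2, -5, 40, 94]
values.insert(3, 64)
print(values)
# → [46, 86, 46, 64, 79, 13, 2, -5, 40, 94]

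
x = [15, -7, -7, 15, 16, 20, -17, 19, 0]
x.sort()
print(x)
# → [-17, -7, -7, 0, 15, 15, 16, 19, 20]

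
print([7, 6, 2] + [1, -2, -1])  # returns [7, 6, 2, 1, -2, -1]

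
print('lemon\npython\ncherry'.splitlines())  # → ['lemon', 'python', 'cherry']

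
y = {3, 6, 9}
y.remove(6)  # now {3, 9}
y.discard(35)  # {3, 9}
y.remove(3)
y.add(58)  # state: {9, 58}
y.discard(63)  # {9, 58}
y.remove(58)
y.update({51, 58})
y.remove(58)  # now {9, 51}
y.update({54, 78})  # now {9, 51, 54, 78}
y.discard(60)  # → {9, 51, 54, 78}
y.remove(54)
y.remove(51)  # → {9, 78}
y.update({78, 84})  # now {9, 78, 84}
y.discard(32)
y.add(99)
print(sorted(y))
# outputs [9, 78, 84, 99]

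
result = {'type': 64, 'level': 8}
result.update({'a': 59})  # {'type': 64, 'level': 8, 'a': 59}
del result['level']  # {'type': 64, 'a': 59}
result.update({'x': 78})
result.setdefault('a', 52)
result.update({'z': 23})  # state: {'type': 64, 'a': 59, 'x': 78, 'z': 23}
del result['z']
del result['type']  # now {'a': 59, 'x': 78}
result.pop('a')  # 59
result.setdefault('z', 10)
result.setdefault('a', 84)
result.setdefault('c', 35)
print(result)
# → {'x': 78, 'z': 10, 'a': 84, 'c': 35}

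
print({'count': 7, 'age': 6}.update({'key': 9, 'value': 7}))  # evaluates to None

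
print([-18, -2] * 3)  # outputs [-18, -2, -18, -2, -18, -2]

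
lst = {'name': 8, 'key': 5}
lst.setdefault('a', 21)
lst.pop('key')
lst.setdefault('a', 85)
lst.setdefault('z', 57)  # 57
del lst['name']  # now {'a': 21, 'z': 57}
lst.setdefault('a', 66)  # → 21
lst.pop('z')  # 57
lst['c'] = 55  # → {'a': 21, 'c': 55}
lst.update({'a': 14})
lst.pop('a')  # 14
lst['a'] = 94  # {'c': 55, 'a': 94}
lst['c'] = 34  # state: {'c': 34, 'a': 94}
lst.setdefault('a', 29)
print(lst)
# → {'c': 34, 'a': 94}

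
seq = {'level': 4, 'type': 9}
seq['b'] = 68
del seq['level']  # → {'type': 9, 'b': 68}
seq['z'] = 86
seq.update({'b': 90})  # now {'type': 9, 'b': 90, 'z': 86}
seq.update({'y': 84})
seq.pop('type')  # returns 9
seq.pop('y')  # 84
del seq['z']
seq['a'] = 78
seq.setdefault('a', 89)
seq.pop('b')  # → 90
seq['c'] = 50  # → {'a': 78, 'c': 50}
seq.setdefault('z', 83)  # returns 83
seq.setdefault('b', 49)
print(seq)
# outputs {'a': 78, 'c': 50, 'z': 83, 'b': 49}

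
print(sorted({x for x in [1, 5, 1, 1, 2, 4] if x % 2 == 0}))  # [2, 4]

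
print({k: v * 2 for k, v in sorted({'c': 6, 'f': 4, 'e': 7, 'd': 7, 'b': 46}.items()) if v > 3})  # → {'b': 92, 'c': 12, 'd': 14, 'e': 14, 'f': 8}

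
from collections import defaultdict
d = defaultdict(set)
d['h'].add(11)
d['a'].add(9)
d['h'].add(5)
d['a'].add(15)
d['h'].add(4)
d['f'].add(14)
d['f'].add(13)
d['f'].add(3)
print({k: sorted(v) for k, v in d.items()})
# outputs {'h': [4, 5, 11], 'a': [9, 15], 'f': [3, 13, 14]}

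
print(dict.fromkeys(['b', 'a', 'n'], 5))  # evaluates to {'b': 5, 'a': 5, 'n': 5}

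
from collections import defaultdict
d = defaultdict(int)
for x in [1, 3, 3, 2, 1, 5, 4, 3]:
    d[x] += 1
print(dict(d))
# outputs {1: 2, 3: 3, 2: 1, 5: 1, 4: 1}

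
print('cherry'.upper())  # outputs CHERRY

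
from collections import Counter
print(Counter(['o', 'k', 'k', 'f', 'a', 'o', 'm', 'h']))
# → Counter({'o': 2, 'k': 2, 'f': 1, 'a': 1, 'm': 1, 'h': 1})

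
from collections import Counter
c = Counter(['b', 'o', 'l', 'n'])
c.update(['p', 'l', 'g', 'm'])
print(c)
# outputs Counter({'l': 2, 'b': 1, 'o': 1, 'n': 1, 'p': 1, 'g': 1, 'm': 1})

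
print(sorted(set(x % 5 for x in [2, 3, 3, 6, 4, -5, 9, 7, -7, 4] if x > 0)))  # [1, 2, 3, 4]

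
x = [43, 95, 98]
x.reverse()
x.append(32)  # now [98, 95, 43, 32]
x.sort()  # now [32, 43, 95, 98]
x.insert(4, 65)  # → [32, 43, 95, 98, 65]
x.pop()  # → 65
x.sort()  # [32, 43, 95, 98]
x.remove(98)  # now [32, 43, 95]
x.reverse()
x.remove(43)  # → [95, 32]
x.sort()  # [32, 95]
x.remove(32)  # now [95]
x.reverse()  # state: [95]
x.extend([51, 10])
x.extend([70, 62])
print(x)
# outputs [95, 51, 10, 70, 62]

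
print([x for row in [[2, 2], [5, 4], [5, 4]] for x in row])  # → [2, 2, 5, 4, 5, 4]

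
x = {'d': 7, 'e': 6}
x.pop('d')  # 7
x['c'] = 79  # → {'e': 6, 'c': 79}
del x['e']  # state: {'c': 79}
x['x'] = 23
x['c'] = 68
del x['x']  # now {'c': 68}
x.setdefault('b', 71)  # 71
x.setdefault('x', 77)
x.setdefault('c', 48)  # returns 68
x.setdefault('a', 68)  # 68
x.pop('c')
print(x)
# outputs {'b': 71, 'x': 77, 'a': 68}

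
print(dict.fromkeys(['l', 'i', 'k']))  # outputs {'l': None, 'i': None, 'k': None}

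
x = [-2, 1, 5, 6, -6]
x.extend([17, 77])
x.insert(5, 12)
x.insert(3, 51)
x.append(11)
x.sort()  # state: [-6, -2, 1, 5, 6, 11, 12, 17, 51, 77]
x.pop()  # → 77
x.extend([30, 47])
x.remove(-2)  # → [-6, 1, 5, 6, 11, 12, 17, 51, 30, 47]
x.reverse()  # [47, 30, 51, 17, 12, 11, 6, 5, 1, -6]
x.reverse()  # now [-6, 1, 5, 6, 11, 12, 17, 51, 30, 47]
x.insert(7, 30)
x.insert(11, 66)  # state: [-6, 1, 5, 6, 11, 12, 17, 30, 51, 30, 47, 66]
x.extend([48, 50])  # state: [-6, 1, 5, 6, 11, 12, 17, 30, 51, 30, 47, 66, 48, 50]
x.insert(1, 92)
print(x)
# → [-6, 92, 1, 5, 6, 11, 12, 17, 30, 51, 30, 47, 66, 48, 50]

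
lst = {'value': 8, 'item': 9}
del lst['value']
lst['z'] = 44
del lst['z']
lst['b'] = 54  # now {'item': 9, 'b': 54}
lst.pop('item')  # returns 9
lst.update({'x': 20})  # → {'b': 54, 'x': 20}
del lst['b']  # {'x': 20}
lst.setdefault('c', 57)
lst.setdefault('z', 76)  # 76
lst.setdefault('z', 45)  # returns 76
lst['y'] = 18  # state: {'x': 20, 'c': 57, 'z': 76, 'y': 18}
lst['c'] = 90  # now {'x': 20, 'c': 90, 'z': 76, 'y': 18}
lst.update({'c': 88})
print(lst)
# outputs {'x': 20, 'c': 88, 'z': 76, 'y': 18}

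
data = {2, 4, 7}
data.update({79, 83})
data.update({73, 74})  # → {2, 4, 7, 73, 74, 79, 83}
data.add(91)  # {2, 4, 7, 73, 74, 79, 83, 91}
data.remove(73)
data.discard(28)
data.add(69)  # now {2, 4, 7, 69, 74, 79, 83, 91}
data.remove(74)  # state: {2, 4, 7, 69, 79, 83, 91}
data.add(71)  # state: {2, 4, 7, 69, 71, 79, 83, 91}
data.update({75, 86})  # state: {2, 4, 7, 69, 71, 75, 79, 83, 86, 91}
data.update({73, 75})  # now {2, 4, 7, 69, 71, 73, 75, 79, 83, 86, 91}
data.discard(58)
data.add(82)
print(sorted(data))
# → [2, 4, 7, 69, 71, 73, 75, 79, 82, 83, 86, 91]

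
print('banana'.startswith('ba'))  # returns True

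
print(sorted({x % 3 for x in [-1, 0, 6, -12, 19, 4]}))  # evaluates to [0, 1, 2]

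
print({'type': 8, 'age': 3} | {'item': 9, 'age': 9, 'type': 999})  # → {'type': 999, 'age': 9, 'item': 9}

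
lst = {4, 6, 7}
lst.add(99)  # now {4, 6, 7, 99}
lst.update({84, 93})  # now {4, 6, 7, 84, 93, 99}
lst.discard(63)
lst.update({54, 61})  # {4, 6, 7, 54, 61, 84, 93, 99}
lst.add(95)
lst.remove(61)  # {4, 6, 7, 54, 84, 93, 95, 99}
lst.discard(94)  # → {4, 6, 7, 54, 84, 93, 95, 99}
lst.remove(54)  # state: {4, 6, 7, 84, 93, 95, 99}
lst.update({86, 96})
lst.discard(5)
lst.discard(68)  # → {4, 6, 7, 84, 86, 93, 95, 96, 99}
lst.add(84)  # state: {4, 6, 7, 84, 86, 93, 95, 96, 99}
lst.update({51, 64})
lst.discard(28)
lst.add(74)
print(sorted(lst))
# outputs [4, 6, 7, 51, 64, 74, 84, 86, 93, 95, 96, 99]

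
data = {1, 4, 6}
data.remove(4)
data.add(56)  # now {1, 6, 56}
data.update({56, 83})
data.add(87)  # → {1, 6, 56, 83, 87}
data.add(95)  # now {1, 6, 56, 83, 87, 95}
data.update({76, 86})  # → {1, 6, 56, 76, 83, 86, 87, 95}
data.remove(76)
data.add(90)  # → {1, 6, 56, 83, 86, 87, 90, 95}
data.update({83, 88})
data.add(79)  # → {1, 6, 56, 79, 83, 86, 87, 88, 90, 95}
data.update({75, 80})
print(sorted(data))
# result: [1, 6, 56, 75, 79, 80, 83, 86, 87, 88, 90, 95]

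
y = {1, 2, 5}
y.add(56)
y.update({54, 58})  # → {1, 2, 5, 54, 56, 58}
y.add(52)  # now {1, 2, 5, 52, 54, 56, 58}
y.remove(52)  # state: {1, 2, 5, 54, 56, 58}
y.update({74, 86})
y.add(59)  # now {1, 2, 5, 54, 56, 58, 59, 74, 86}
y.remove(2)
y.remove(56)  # {1, 5, 54, 58, 59, 74, 86}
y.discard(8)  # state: {1, 5, 54, 58, 59, 74, 86}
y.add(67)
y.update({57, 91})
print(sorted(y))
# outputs [1, 5, 54, 57, 58, 59, 67, 74, 86, 91]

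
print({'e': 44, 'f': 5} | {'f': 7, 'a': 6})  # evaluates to {'e': 44, 'f': 7, 'a': 6}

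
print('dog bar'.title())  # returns Dog Bar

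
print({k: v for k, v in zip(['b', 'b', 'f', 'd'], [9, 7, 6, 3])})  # {'b': 7, 'f': 6, 'd': 3}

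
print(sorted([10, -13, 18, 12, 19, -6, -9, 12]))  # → [-13, -9, -6, 10, 12, 12, 18, 19]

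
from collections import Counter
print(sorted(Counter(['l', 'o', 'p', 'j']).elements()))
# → ['j', 'l', 'o', 'p']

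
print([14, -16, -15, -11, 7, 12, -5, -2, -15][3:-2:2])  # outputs [-11, 12]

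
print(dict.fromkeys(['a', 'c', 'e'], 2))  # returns {'a': 2, 'c': 2, 'e': 2}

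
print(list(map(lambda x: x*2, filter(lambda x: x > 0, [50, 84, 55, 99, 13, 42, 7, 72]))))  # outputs [100, 168, 110, 198, 26, 84, 14, 144]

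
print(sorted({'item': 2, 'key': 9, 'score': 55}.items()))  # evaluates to [('item', 2), ('key', 9), ('score', 55)]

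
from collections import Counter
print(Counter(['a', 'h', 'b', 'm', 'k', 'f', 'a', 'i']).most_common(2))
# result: [('a', 2), ('h', 1)]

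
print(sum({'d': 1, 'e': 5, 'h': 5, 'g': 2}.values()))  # 13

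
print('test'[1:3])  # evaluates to es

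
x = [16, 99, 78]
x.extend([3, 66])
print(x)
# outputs [16, 99, 78, 3, 66]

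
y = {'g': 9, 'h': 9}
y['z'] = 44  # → {'g': 9, 'h': 9, 'z': 44}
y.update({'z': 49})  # {'g': 9, 'h': 9, 'z': 49}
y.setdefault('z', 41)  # 49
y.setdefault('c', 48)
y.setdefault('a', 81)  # 81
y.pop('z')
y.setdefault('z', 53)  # 53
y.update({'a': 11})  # {'g': 9, 'h': 9, 'c': 48, 'a': 11, 'z': 53}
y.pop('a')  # 11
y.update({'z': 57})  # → {'g': 9, 'h': 9, 'c': 48, 'z': 57}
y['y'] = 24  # {'g': 9, 'h': 9, 'c': 48, 'z': 57, 'y': 24}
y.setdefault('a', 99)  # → 99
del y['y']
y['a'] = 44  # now {'g': 9, 'h': 9, 'c': 48, 'z': 57, 'a': 44}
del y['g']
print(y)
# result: {'h': 9, 'c': 48, 'z': 57, 'a': 44}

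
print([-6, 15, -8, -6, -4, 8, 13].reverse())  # None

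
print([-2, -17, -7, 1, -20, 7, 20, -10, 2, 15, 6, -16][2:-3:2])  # [-7, -20, 20, 2]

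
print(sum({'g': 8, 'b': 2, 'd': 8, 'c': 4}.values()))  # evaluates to 22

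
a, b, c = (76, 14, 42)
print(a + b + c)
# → 132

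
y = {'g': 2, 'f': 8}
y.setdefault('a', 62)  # 62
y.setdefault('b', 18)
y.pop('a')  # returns 62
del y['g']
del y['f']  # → {'b': 18}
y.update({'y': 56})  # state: {'b': 18, 'y': 56}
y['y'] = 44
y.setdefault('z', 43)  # 43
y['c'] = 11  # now {'b': 18, 'y': 44, 'z': 43, 'c': 11}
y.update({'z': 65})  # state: {'b': 18, 'y': 44, 'z': 65, 'c': 11}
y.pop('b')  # 18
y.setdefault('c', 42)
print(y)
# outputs {'y': 44, 'z': 65, 'c': 11}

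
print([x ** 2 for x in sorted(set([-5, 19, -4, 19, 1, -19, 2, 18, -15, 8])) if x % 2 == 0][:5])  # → [16, 4, 64, 324]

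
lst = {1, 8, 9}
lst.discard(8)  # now {1, 9}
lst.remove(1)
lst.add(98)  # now {9, 98}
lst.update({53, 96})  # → {9, 53, 96, 98}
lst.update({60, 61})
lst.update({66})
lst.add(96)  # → {9, 53, 60, 61, 66, 96, 98}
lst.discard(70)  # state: {9, 53, 60, 61, 66, 96, 98}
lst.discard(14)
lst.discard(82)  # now {9, 53, 60, 61, 66, 96, 98}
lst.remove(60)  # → {9, 53, 61, 66, 96, 98}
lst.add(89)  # {9, 53, 61, 66, 89, 96, 98}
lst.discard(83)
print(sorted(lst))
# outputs [9, 53, 61, 66, 89, 96, 98]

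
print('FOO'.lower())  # foo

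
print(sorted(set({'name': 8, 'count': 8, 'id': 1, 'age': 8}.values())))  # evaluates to [1, 8]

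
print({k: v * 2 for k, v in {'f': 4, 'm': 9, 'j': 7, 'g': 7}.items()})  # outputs {'f': 8, 'm': 18, 'j': 14, 'g': 14}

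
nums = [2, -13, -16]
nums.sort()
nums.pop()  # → 2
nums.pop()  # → -13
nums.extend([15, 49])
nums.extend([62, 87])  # [-16, 15, 49, 62, 87]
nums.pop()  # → 87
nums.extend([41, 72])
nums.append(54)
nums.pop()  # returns 54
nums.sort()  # [-16, 15, 41, 49, 62, 72]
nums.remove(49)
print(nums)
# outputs [-16, 15, 41, 62, 72]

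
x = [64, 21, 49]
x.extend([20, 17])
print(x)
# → [64, 21, 49, 20, 17]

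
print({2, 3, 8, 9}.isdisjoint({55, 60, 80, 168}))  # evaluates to True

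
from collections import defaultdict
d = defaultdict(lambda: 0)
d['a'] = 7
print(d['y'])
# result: 0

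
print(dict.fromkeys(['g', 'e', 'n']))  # {'g': None, 'e': None, 'n': None}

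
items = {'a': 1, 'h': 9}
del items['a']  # {'h': 9}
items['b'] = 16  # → {'h': 9, 'b': 16}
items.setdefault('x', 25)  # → 25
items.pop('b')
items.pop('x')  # 25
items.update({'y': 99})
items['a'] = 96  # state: {'h': 9, 'y': 99, 'a': 96}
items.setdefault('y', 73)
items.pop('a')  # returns 96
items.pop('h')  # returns 9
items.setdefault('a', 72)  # 72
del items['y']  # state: {'a': 72}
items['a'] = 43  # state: {'a': 43}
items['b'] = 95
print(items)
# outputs {'a': 43, 'b': 95}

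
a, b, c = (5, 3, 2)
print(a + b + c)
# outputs 10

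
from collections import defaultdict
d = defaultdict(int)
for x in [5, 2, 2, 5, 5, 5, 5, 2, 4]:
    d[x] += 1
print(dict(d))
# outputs {5: 5, 2: 3, 4: 1}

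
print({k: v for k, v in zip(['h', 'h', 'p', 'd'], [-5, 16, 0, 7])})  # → {'h': 16, 'p': 0, 'd': 7}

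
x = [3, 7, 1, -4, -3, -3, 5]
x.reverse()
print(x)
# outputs [5, -3, -3, -4, 1, 7, 3]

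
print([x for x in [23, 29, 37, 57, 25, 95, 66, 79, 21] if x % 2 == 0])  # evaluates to [66]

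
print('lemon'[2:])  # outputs mon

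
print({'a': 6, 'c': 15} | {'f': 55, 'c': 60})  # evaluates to {'a': 6, 'c': 60, 'f': 55}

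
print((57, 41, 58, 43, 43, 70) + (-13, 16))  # (57, 41, 58, 43, 43, 70, -13, 16)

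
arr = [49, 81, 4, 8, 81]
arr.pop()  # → 81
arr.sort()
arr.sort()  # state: [4, 8, 49, 81]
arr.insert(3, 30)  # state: [4, 8, 49, 30, 81]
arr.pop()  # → 81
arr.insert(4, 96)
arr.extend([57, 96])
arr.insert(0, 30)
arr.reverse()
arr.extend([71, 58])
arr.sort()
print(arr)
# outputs [4, 8, 30, 30, 49, 57, 58, 71, 96, 96]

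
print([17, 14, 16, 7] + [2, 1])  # [17, 14, 16, 7, 2, 1]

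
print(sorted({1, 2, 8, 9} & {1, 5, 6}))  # [1]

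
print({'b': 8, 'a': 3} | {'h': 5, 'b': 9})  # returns {'b': 9, 'a': 3, 'h': 5}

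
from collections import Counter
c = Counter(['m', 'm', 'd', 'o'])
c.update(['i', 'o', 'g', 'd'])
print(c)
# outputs Counter({'m': 2, 'd': 2, 'o': 2, 'i': 1, 'g': 1})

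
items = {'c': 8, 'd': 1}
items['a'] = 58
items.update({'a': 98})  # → {'c': 8, 'd': 1, 'a': 98}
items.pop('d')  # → 1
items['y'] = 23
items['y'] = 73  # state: {'c': 8, 'a': 98, 'y': 73}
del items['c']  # {'a': 98, 'y': 73}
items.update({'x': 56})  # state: {'a': 98, 'y': 73, 'x': 56}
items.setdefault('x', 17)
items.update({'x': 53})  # {'a': 98, 'y': 73, 'x': 53}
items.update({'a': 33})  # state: {'a': 33, 'y': 73, 'x': 53}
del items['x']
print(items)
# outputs {'a': 33, 'y': 73}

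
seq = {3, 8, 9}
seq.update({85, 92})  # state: {3, 8, 9, 85, 92}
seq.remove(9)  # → {3, 8, 85, 92}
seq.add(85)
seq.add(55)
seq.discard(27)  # {3, 8, 55, 85, 92}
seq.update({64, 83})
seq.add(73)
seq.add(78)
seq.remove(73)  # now {3, 8, 55, 64, 78, 83, 85, 92}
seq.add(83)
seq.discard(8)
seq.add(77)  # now {3, 55, 64, 77, 78, 83, 85, 92}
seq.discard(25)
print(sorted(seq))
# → [3, 55, 64, 77, 78, 83, 85, 92]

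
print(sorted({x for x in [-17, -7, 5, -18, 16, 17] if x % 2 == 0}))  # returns [-18, 16]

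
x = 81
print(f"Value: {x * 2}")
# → Value: 162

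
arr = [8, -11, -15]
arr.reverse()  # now [-15, -11, 8]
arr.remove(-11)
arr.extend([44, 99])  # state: [-15, 8, 44, 99]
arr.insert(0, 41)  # [41, -15, 8, 44, 99]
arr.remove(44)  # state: [41, -15, 8, 99]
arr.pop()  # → 99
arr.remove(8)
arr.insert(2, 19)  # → [41, -15, 19]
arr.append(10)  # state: [41, -15, 19, 10]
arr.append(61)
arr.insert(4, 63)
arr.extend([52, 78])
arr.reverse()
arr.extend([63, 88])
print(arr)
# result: [78, 52, 61, 63, 10, 19, -15, 41, 63, 88]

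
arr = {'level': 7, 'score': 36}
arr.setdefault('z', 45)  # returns 45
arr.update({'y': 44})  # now {'level': 7, 'score': 36, 'z': 45, 'y': 44}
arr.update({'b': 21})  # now {'level': 7, 'score': 36, 'z': 45, 'y': 44, 'b': 21}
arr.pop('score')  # 36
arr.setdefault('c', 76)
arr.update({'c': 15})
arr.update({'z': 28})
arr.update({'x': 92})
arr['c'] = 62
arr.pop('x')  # 92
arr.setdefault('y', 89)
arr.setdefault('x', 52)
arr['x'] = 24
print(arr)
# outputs {'level': 7, 'z': 28, 'y': 44, 'b': 21, 'c': 62, 'x': 24}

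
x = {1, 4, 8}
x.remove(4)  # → {1, 8}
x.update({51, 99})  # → {1, 8, 51, 99}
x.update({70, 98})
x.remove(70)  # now {1, 8, 51, 98, 99}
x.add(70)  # {1, 8, 51, 70, 98, 99}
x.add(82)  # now {1, 8, 51, 70, 82, 98, 99}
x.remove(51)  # {1, 8, 70, 82, 98, 99}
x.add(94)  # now {1, 8, 70, 82, 94, 98, 99}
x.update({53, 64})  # {1, 8, 53, 64, 70, 82, 94, 98, 99}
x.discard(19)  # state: {1, 8, 53, 64, 70, 82, 94, 98, 99}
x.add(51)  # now {1, 8, 51, 53, 64, 70, 82, 94, 98, 99}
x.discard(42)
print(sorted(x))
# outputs [1, 8, 51, 53, 64, 70, 82, 94, 98, 99]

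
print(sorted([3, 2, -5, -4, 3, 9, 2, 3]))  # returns [-5, -4, 2, 2, 3, 3, 3, 9]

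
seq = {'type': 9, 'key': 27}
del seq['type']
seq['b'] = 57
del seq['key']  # {'b': 57}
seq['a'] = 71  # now {'b': 57, 'a': 71}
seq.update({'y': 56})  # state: {'b': 57, 'a': 71, 'y': 56}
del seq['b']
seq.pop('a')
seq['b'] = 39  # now {'y': 56, 'b': 39}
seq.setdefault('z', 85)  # 85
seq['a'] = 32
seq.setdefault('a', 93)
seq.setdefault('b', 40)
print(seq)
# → {'y': 56, 'b': 39, 'z': 85, 'a': 32}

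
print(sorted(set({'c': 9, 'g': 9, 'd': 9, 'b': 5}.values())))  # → [5, 9]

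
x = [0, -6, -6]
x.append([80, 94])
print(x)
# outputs [0, -6, -6, [80, 94]]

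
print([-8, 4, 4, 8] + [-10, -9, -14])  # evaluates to [-8, 4, 4, 8, -10, -9, -14]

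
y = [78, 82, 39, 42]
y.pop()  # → 42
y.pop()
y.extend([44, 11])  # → [78, 82, 44, 11]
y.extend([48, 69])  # [78, 82, 44, 11, 48, 69]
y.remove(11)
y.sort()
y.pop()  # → 82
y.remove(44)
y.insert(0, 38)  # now [38, 48, 69, 78]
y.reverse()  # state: [78, 69, 48, 38]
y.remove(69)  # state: [78, 48, 38]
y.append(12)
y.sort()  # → [12, 38, 48, 78]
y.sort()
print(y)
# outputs [12, 38, 48, 78]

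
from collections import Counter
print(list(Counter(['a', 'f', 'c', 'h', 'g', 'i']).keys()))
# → ['a', 'f', 'c', 'h', 'g', 'i']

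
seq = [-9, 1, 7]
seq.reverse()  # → [7, 1, -9]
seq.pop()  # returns -9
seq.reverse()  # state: [1, 7]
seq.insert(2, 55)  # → [1, 7, 55]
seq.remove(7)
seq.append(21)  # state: [1, 55, 21]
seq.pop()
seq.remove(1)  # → [55]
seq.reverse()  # [55]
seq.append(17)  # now [55, 17]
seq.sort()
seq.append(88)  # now [17, 55, 88]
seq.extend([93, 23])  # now [17, 55, 88, 93, 23]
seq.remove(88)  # [17, 55, 93, 23]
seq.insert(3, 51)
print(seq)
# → [17, 55, 93, 51, 23]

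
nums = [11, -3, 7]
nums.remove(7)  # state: [11, -3]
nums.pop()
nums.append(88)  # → [11, 88]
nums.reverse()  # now [88, 11]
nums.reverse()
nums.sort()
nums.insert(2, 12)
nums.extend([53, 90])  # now [11, 88, 12, 53, 90]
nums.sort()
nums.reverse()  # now [90, 88, 53, 12, 11]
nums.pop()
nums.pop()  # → 12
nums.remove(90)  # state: [88, 53]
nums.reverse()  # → [53, 88]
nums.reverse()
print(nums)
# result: [88, 53]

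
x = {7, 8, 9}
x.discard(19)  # {7, 8, 9}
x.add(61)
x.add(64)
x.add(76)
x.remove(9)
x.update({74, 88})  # {7, 8, 61, 64, 74, 76, 88}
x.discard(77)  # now {7, 8, 61, 64, 74, 76, 88}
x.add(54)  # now {7, 8, 54, 61, 64, 74, 76, 88}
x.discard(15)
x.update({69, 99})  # {7, 8, 54, 61, 64, 69, 74, 76, 88, 99}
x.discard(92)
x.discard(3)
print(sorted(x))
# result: [7, 8, 54, 61, 64, 69, 74, 76, 88, 99]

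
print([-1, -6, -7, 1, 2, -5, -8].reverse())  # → None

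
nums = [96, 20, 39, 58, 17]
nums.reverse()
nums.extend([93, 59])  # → [17, 58, 39, 20, 96, 93, 59]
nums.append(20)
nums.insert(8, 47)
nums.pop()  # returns 47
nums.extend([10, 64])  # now [17, 58, 39, 20, 96, 93, 59, 20, 10, 64]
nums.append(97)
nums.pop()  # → 97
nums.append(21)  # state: [17, 58, 39, 20, 96, 93, 59, 20, 10, 64, 21]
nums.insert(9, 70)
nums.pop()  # 21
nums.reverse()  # [64, 70, 10, 20, 59, 93, 96, 20, 39, 58, 17]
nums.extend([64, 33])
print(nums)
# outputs [64, 70, 10, 20, 59, 93, 96, 20, 39, 58, 17, 64, 33]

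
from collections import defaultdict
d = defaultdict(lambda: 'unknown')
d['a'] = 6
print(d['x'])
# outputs unknown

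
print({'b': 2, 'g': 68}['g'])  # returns 68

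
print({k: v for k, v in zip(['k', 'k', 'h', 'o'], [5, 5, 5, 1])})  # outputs {'k': 5, 'h': 5, 'o': 1}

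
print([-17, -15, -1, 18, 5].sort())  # None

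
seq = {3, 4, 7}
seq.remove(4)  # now {3, 7}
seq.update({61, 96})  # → {3, 7, 61, 96}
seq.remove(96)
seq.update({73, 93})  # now {3, 7, 61, 73, 93}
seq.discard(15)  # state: {3, 7, 61, 73, 93}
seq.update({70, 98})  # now {3, 7, 61, 70, 73, 93, 98}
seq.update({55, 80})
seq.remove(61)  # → {3, 7, 55, 70, 73, 80, 93, 98}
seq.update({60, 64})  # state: {3, 7, 55, 60, 64, 70, 73, 80, 93, 98}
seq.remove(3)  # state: {7, 55, 60, 64, 70, 73, 80, 93, 98}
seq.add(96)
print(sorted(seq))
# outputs [7, 55, 60, 64, 70, 73, 80, 93, 96, 98]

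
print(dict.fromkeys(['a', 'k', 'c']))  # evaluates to {'a': None, 'k': None, 'c': None}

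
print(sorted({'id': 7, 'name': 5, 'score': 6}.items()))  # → [('id', 7), ('name', 5), ('score', 6)]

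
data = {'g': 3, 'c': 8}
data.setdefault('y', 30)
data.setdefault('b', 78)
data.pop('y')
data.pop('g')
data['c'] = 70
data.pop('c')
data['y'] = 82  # {'b': 78, 'y': 82}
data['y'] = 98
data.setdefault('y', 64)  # 98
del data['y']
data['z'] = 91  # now {'b': 78, 'z': 91}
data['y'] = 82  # {'b': 78, 'z': 91, 'y': 82}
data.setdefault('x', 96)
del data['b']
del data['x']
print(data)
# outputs {'z': 91, 'y': 82}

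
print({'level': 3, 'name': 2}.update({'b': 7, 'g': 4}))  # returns None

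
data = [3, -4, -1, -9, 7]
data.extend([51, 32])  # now [3, -4, -1, -9, 7, 51, 32]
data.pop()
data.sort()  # [-9, -4, -1, 3, 7, 51]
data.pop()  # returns 51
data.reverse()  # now [7, 3, -1, -4, -9]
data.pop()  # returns -9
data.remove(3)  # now [7, -1, -4]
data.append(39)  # [7, -1, -4, 39]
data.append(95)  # [7, -1, -4, 39, 95]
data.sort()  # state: [-4, -1, 7, 39, 95]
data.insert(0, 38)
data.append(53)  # [38, -4, -1, 7, 39, 95, 53]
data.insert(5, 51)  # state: [38, -4, -1, 7, 39, 51, 95, 53]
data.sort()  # [-4, -1, 7, 38, 39, 51, 53, 95]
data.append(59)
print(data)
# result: [-4, -1, 7, 38, 39, 51, 53, 95, 59]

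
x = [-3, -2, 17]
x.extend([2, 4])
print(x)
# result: [-3, -2, 17, 2, 4]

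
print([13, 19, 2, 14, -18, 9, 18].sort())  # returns None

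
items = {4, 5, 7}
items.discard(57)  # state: {4, 5, 7}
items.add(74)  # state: {4, 5, 7, 74}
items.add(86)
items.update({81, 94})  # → {4, 5, 7, 74, 81, 86, 94}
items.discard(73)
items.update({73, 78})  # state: {4, 5, 7, 73, 74, 78, 81, 86, 94}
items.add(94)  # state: {4, 5, 7, 73, 74, 78, 81, 86, 94}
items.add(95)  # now {4, 5, 7, 73, 74, 78, 81, 86, 94, 95}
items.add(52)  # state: {4, 5, 7, 52, 73, 74, 78, 81, 86, 94, 95}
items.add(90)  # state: {4, 5, 7, 52, 73, 74, 78, 81, 86, 90, 94, 95}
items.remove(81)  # {4, 5, 7, 52, 73, 74, 78, 86, 90, 94, 95}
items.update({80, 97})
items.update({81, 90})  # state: {4, 5, 7, 52, 73, 74, 78, 80, 81, 86, 90, 94, 95, 97}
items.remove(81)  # {4, 5, 7, 52, 73, 74, 78, 80, 86, 90, 94, 95, 97}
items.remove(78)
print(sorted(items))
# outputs [4, 5, 7, 52, 73, 74, 80, 86, 90, 94, 95, 97]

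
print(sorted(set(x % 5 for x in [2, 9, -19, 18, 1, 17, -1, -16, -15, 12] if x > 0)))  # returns [1, 2, 3, 4]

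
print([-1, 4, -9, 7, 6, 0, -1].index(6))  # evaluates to 4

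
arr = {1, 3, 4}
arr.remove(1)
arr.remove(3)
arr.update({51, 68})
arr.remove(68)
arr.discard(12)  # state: {4, 51}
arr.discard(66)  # {4, 51}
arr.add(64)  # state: {4, 51, 64}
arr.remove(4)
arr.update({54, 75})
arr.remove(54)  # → {51, 64, 75}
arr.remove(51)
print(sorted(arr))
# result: [64, 75]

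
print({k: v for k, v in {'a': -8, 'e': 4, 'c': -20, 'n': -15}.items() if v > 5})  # {}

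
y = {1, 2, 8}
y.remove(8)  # {1, 2}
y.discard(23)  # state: {1, 2}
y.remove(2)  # {1}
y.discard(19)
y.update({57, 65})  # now {1, 57, 65}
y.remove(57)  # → {1, 65}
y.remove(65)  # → {1}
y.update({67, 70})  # {1, 67, 70}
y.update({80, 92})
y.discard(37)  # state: {1, 67, 70, 80, 92}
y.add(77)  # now {1, 67, 70, 77, 80, 92}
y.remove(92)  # {1, 67, 70, 77, 80}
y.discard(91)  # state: {1, 67, 70, 77, 80}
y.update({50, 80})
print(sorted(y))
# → [1, 50, 67, 70, 77, 80]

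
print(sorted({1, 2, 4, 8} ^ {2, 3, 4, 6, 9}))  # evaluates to [1, 3, 6, 8, 9]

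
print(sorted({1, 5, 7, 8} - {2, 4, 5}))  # [1, 7, 8]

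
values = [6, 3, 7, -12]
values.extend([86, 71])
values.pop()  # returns 71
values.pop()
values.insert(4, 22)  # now [6, 3, 7, -12, 22]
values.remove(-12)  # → [6, 3, 7, 22]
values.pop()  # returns 22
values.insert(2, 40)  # [6, 3, 40, 7]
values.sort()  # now [3, 6, 7, 40]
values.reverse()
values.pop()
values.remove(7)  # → [40, 6]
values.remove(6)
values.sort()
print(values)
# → [40]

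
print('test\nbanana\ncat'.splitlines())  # ['test', 'banana', 'cat']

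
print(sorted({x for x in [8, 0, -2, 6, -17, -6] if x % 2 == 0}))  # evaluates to [-6, -2, 0, 6, 8]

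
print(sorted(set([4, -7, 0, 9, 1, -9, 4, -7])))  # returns [-9, -7, 0, 1, 4, 9]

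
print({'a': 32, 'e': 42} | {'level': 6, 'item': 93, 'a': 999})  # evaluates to {'a': 999, 'e': 42, 'level': 6, 'item': 93}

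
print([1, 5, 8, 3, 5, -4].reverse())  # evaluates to None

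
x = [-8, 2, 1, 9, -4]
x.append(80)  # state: [-8, 2, 1, 9, -4, 80]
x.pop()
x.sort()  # [-8, -4, 1, 2, 9]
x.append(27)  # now [-8, -4, 1, 2, 9, 27]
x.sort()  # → [-8, -4, 1, 2, 9, 27]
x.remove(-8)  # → [-4, 1, 2, 9, 27]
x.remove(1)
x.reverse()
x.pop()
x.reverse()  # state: [2, 9, 27]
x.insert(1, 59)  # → [2, 59, 9, 27]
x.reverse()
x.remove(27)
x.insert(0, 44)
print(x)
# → [44, 9, 59, 2]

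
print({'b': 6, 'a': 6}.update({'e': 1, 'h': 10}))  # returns None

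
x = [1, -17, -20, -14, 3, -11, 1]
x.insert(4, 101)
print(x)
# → [1, -17, -20, -14, 101, 3, -11, 1]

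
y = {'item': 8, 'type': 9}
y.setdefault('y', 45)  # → 45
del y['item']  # {'type': 9, 'y': 45}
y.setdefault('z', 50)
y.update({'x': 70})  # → {'type': 9, 'y': 45, 'z': 50, 'x': 70}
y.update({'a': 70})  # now {'type': 9, 'y': 45, 'z': 50, 'x': 70, 'a': 70}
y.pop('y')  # 45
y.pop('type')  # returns 9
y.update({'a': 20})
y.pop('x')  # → 70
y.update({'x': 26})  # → {'z': 50, 'a': 20, 'x': 26}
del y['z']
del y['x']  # {'a': 20}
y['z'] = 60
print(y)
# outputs {'a': 20, 'z': 60}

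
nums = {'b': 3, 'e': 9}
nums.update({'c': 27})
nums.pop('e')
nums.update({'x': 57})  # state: {'b': 3, 'c': 27, 'x': 57}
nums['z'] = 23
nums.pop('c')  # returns 27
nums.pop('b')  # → 3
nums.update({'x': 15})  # {'x': 15, 'z': 23}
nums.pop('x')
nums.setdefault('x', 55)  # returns 55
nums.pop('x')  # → 55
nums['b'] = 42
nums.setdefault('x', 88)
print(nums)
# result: {'z': 23, 'b': 42, 'x': 88}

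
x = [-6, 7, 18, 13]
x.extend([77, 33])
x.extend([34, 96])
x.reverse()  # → [96, 34, 33, 77, 13, 18, 7, -6]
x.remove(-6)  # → [96, 34, 33, 77, 13, 18, 7]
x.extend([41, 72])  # [96, 34, 33, 77, 13, 18, 7, 41, 72]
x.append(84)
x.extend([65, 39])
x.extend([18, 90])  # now [96, 34, 33, 77, 13, 18, 7, 41, 72, 84, 65, 39, 18, 90]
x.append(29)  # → [96, 34, 33, 77, 13, 18, 7, 41, 72, 84, 65, 39, 18, 90, 29]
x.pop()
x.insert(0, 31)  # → [31, 96, 34, 33, 77, 13, 18, 7, 41, 72, 84, 65, 39, 18, 90]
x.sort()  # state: [7, 13, 18, 18, 31, 33, 34, 39, 41, 65, 72, 77, 84, 90, 96]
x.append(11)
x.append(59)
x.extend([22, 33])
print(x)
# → [7, 13, 18, 18, 31, 33, 34, 39, 41, 65, 72, 77, 84, 90, 96, 11, 59, 22, 33]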